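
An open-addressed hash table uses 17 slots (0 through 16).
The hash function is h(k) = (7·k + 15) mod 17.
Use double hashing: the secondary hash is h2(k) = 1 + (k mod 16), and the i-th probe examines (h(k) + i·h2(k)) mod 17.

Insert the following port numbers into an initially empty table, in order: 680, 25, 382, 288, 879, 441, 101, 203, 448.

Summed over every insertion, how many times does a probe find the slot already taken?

9

680 hashes to 15; slot 15 is free -> place at 15.
25 hashes to 3; slot 3 is free -> place at 3.
382 hashes to 3, h2=15; 3 taken -> place at 1.
288 hashes to 8; slot 8 is free -> place at 8.
879 hashes to 14; slot 14 is free -> place at 14.
441 hashes to 8, h2=10; 8,1 taken -> place at 11.
101 hashes to 8, h2=6; 8,14,3 taken -> place at 9.
203 hashes to 8, h2=12; 8,3,15 taken -> place at 10.
448 hashes to 6; slot 6 is free -> place at 6.
Table: [_, 382, _, 25, _, _, 448, _, 288, 101, 203, 441, _, _, 879, 680, _]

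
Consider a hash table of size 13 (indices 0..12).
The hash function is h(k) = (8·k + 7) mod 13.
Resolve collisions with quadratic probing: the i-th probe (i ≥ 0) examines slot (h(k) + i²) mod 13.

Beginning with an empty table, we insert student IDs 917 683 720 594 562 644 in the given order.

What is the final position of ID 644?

Insert 917: h=11, slot 11 empty => index 11.
Insert 683: h=11, slot 11 occupied => index 12.
Insert 720: h=8, slot 8 empty => index 8.
Insert 594: h=1, slot 1 empty => index 1.
Insert 562: h=5, slot 5 empty => index 5.
Insert 644: h=11, slots 11,12 occupied => index 2.
Table: [∅, 594, 644, ∅, ∅, 562, ∅, ∅, 720, ∅, ∅, 917, 683]

2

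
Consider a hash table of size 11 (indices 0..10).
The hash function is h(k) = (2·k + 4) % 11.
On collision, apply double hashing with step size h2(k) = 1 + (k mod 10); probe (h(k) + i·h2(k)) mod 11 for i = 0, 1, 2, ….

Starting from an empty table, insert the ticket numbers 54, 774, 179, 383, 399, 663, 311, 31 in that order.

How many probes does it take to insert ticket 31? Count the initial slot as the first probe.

Insert 54: h=2, slot 2 empty → index 2.
Insert 774: h=1, slot 1 empty → index 1.
Insert 179: h=10, slot 10 empty → index 10.
Insert 383: h=0, slot 0 empty → index 0.
Insert 399: h=10, h2=10, slot 10 occupied → index 9.
Insert 663: h=10, h2=4, slot 10 occupied → index 3.
Insert 311: h=10, h2=2, slots 10,1,3 occupied → index 5.
Insert 31: h=0, h2=2, slots 0,2 occupied → index 4.
Table: [383, 774, 54, 663, 31, 311, —, —, —, 399, 179]

3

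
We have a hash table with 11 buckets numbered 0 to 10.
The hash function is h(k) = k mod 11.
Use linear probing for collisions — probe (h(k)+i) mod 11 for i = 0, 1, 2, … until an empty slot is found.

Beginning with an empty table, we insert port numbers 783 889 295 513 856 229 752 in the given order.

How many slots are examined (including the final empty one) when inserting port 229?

4

Insert 783: h=2, slot 2 empty -> index 2.
Insert 889: h=9, slot 9 empty -> index 9.
Insert 295: h=9, slot 9 occupied -> index 10.
Insert 513: h=7, slot 7 empty -> index 7.
Insert 856: h=9, slots 9,10 occupied -> index 0.
Insert 229: h=9, slots 9,10,0 occupied -> index 1.
Insert 752: h=4, slot 4 empty -> index 4.
Table: [856, 229, 783, ., 752, ., ., 513, ., 889, 295]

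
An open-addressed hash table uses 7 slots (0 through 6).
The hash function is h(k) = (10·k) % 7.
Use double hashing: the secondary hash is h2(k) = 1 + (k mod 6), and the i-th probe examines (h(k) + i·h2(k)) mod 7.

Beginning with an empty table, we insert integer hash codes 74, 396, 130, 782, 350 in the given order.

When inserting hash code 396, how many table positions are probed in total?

Insert 74: h=5, slot 5 empty → index 5.
Insert 396: h=5, h2=1, slot 5 occupied → index 6.
Insert 130: h=5, h2=5, slot 5 occupied → index 3.
Insert 782: h=1, slot 1 empty → index 1.
Insert 350: h=0, slot 0 empty → index 0.
Table: [350, 782, -, 130, -, 74, 396]

2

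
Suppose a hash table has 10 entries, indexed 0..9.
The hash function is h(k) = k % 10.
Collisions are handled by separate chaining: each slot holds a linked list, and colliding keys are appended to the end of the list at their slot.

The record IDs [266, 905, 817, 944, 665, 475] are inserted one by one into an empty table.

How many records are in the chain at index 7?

1

266 → bucket 6
905 → bucket 5
817 → bucket 7
944 → bucket 4
665 → bucket 5 (collision)
475 → bucket 5 (collision)
Final buckets:
0: _
1: _
2: _
3: _
4: 944
5: 905 -> 665 -> 475
6: 266
7: 817
8: _
9: _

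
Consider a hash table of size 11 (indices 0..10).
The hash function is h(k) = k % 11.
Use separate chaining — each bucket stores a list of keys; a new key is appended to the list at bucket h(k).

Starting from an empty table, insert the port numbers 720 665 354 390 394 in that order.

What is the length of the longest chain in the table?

Insert 720: h=5, bucket 5 empty -> new chain.
Insert 665: h=5, bucket 5 nonempty -> append to chain.
Insert 354: h=2, bucket 2 empty -> new chain.
Insert 390: h=5, bucket 5 nonempty -> append to chain.
Insert 394: h=9, bucket 9 empty -> new chain.
Final buckets:
0: .
1: .
2: 354
3: .
4: .
5: 720 -> 665 -> 390
6: .
7: .
8: .
9: 394
10: .

3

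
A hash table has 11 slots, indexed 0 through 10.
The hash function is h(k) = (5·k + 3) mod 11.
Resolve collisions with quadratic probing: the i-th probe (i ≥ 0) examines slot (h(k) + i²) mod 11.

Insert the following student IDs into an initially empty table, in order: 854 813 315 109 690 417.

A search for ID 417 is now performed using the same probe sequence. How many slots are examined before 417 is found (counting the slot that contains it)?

3

Insert 854: h=5, slot 5 empty -> index 5.
Insert 813: h=9, slot 9 empty -> index 9.
Insert 315: h=5, slot 5 occupied -> index 6.
Insert 109: h=9, slot 9 occupied -> index 10.
Insert 690: h=10, slot 10 occupied -> index 0.
Insert 417: h=9, slots 9,10 occupied -> index 2.
Table: [690, _, 417, _, _, 854, 315, _, _, 813, 109]
Lookup 417: h=9, probe 9,10,2 → found at 2.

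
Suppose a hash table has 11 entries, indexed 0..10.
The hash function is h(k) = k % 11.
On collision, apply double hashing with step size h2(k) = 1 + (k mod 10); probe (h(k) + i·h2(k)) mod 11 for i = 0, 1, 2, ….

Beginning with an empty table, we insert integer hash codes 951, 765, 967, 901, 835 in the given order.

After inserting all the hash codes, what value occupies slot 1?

901

951: h=5 → slot 5
765: h=6 → slot 6
967: h=10 → slot 10
901: h=10, h2=2, probe 10,1 → slot 1
835: h=10, h2=6, probe 10,5,0 → slot 0
Table: [835, 901, ., ., ., 951, 765, ., ., ., 967]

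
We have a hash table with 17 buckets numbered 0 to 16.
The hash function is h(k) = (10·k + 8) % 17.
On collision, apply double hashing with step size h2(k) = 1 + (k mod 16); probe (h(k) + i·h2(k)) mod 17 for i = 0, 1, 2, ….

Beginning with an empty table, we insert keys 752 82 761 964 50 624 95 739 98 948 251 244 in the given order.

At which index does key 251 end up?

752: h=14 → slot 14
82: h=12 → slot 12
761: h=2 → slot 2
964: h=9 → slot 9
50: h=15 → slot 15
624: h=9, h2=1, probe 9,10 → slot 10
95: h=6 → slot 6
739: h=3 → slot 3
98: h=2, h2=3, probe 2,5 → slot 5
948: h=2, h2=5, probe 2,7 → slot 7
251: h=2, h2=12, probe 2,14,9,4 → slot 4
244: h=0 → slot 0
Table: [244, _, 761, 739, 251, 98, 95, 948, _, 964, 624, _, 82, _, 752, 50, _]

4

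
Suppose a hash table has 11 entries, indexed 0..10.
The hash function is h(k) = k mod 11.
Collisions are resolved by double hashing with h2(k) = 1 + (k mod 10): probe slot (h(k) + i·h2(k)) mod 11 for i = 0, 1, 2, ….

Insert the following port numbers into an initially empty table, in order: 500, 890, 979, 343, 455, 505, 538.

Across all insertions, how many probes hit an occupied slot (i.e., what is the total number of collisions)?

4

Insert 500: h=5, slot 5 empty -> index 5.
Insert 890: h=10, slot 10 empty -> index 10.
Insert 979: h=0, slot 0 empty -> index 0.
Insert 343: h=2, slot 2 empty -> index 2.
Insert 455: h=4, slot 4 empty -> index 4.
Insert 505: h=10, h2=6, slots 10,5,0 occupied -> index 6.
Insert 538: h=10, h2=9, slot 10 occupied -> index 8.
Table: [979, ., 343, ., 455, 500, 505, ., 538, ., 890]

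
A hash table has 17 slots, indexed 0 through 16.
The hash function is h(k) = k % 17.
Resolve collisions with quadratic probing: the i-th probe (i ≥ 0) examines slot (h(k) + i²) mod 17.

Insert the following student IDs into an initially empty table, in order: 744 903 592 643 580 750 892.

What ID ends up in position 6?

744: h=13 => slot 13
903: h=2 => slot 2
592: h=14 => slot 14
643: h=14, probe 14,15 => slot 15
580: h=2, probe 2,3 => slot 3
750: h=2, probe 2,3,6 => slot 6
892: h=8 => slot 8
Table: [., ., 903, 580, ., ., 750, ., 892, ., ., ., ., 744, 592, 643, .]

750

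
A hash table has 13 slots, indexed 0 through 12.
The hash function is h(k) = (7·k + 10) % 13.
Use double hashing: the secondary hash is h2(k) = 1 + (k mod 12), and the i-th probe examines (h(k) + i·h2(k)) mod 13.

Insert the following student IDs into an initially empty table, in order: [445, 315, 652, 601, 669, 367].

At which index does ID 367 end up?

445 hashes to 5; slot 5 is free => place at 5.
315 hashes to 5, h2=4; 5 taken => place at 9.
652 hashes to 11; slot 11 is free => place at 11.
601 hashes to 5, h2=2; 5 taken => place at 7.
669 hashes to 0; slot 0 is free => place at 0.
367 hashes to 5, h2=8; 5,0 taken => place at 8.
Table: [669, —, —, —, —, 445, —, 601, 367, 315, —, 652, —]

8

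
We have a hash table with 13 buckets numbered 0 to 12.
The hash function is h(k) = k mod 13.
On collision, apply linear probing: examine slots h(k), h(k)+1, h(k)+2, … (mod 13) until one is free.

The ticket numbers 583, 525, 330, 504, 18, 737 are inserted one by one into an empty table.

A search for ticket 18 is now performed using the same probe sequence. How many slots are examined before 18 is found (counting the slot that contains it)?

3

Insert 583: h=11, slot 11 empty → index 11.
Insert 525: h=5, slot 5 empty → index 5.
Insert 330: h=5, slot 5 occupied → index 6.
Insert 504: h=10, slot 10 empty → index 10.
Insert 18: h=5, slots 5,6 occupied → index 7.
Insert 737: h=9, slot 9 empty → index 9.
Table: [—, —, —, —, —, 525, 330, 18, —, 737, 504, 583, —]
Lookup 18: h=5, probe 5,6,7 → found at 7.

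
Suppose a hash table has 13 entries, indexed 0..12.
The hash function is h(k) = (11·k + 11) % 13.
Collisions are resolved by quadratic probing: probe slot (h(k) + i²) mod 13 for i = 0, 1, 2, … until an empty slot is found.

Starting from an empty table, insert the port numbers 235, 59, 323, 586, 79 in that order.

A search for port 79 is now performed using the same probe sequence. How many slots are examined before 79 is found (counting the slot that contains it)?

4

235 hashes to 9; slot 9 is free => place at 9.
59 hashes to 10; slot 10 is free => place at 10.
323 hashes to 2; slot 2 is free => place at 2.
586 hashes to 9; 9,10 taken => place at 0.
79 hashes to 9; 9,10,0 taken => place at 5.
Table: [586, _, 323, _, _, 79, _, _, _, 235, 59, _, _]
Lookup 79: h=9, probe 9,10,0,5 → found at 5.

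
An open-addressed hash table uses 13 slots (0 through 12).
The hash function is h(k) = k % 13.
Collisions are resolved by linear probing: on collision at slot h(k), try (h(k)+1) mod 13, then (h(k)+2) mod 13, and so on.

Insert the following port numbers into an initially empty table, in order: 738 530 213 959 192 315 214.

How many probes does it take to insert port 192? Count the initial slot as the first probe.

4

738: h=10 => slot 10
530: h=10, probe 10,11 => slot 11
213: h=5 => slot 5
959: h=10, probe 10,11,12 => slot 12
192: h=10, probe 10,11,12,0 => slot 0
315: h=3 => slot 3
214: h=6 => slot 6
Table: [192, -, -, 315, -, 213, 214, -, -, -, 738, 530, 959]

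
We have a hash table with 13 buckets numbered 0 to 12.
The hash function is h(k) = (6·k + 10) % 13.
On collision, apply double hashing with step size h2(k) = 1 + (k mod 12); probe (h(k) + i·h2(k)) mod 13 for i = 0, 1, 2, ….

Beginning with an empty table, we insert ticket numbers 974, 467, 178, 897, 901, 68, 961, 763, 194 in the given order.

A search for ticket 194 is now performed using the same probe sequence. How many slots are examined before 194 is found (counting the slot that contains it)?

Insert 974: h=4, slot 4 empty -> index 4.
Insert 467: h=4, h2=12, slot 4 occupied -> index 3.
Insert 178: h=12, slot 12 empty -> index 12.
Insert 897: h=10, slot 10 empty -> index 10.
Insert 901: h=8, slot 8 empty -> index 8.
Insert 68: h=2, slot 2 empty -> index 2.
Insert 961: h=4, h2=2, slot 4 occupied -> index 6.
Insert 763: h=12, h2=8, slot 12 occupied -> index 7.
Insert 194: h=4, h2=3, slots 4,7,10 occupied -> index 0.
Table: [194, —, 68, 467, 974, —, 961, 763, 901, —, 897, —, 178]
Lookup 194: h=4, h2=3, probe 4,7,10,0 → found at 0.

4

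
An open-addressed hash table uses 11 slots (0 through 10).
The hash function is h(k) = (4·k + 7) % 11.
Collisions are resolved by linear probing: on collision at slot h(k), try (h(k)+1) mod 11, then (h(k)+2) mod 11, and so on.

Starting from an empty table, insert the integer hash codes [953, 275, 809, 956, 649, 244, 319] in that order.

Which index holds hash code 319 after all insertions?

10

Insert 953: h=2, slot 2 empty → index 2.
Insert 275: h=7, slot 7 empty → index 7.
Insert 809: h=9, slot 9 empty → index 9.
Insert 956: h=3, slot 3 empty → index 3.
Insert 649: h=7, slot 7 occupied → index 8.
Insert 244: h=4, slot 4 empty → index 4.
Insert 319: h=7, slots 7,8,9 occupied → index 10.
Table: [—, —, 953, 956, 244, —, —, 275, 649, 809, 319]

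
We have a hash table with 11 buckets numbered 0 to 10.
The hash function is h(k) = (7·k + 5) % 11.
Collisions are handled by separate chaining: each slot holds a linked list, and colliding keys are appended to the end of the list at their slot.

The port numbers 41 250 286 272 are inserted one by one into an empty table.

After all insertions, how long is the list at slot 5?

Insert 41: h=6, bucket 6 empty -> new chain.
Insert 250: h=6, bucket 6 nonempty -> append to chain.
Insert 286: h=5, bucket 5 empty -> new chain.
Insert 272: h=6, bucket 6 nonempty -> append to chain.
Final buckets:
0: —
1: —
2: —
3: —
4: —
5: 286
6: 41 -> 250 -> 272
7: —
8: —
9: —
10: —

1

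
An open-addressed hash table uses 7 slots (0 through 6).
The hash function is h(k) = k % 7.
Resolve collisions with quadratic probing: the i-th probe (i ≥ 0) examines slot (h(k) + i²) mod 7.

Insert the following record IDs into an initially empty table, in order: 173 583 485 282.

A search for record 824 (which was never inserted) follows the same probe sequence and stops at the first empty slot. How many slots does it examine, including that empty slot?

4

173: h=5 -> slot 5
583: h=2 -> slot 2
485: h=2, probe 2,3 -> slot 3
282: h=2, probe 2,3,6 -> slot 6
Table: [., ., 583, 485, ., 173, 282]
Lookup 824: h=5, probe 5,6,2,0 → slot 0 empty, not found.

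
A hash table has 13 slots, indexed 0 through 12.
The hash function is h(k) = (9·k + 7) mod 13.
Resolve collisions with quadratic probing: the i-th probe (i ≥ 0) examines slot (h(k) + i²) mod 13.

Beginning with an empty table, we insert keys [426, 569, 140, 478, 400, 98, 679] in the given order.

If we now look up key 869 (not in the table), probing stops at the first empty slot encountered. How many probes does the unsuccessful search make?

426: h=6 -> slot 6
569: h=6, probe 6,7 -> slot 7
140: h=6, probe 6,7,10 -> slot 10
478: h=6, probe 6,7,10,2 -> slot 2
400: h=6, probe 6,7,10,2,9 -> slot 9
98: h=5 -> slot 5
679: h=8 -> slot 8
Table: [—, —, 478, —, —, 98, 426, 569, 679, 400, 140, —, —]
Lookup 869: h=2, probe 2,3 → slot 3 empty, not found.

2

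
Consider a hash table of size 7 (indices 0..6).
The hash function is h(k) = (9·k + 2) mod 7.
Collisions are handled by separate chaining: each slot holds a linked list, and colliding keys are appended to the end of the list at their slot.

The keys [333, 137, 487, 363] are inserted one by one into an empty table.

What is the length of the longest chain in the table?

3

Insert 333: h=3, bucket 3 empty -> new chain.
Insert 137: h=3, bucket 3 nonempty -> append to chain.
Insert 487: h=3, bucket 3 nonempty -> append to chain.
Insert 363: h=0, bucket 0 empty -> new chain.
Final buckets:
0: 363
1: -
2: -
3: 333 -> 137 -> 487
4: -
5: -
6: -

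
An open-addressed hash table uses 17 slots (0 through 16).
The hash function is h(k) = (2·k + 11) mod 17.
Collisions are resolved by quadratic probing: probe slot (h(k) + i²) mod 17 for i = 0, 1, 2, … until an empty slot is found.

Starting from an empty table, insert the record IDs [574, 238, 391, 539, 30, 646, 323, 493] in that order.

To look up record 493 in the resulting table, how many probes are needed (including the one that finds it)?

574: h=3 => slot 3
238: h=11 => slot 11
391: h=11, probe 11,12 => slot 12
539: h=1 => slot 1
30: h=3, probe 3,4 => slot 4
646: h=11, probe 11,12,15 => slot 15
323: h=11, probe 11,12,15,3,10 => slot 10
493: h=11, probe 11,12,15,3,10,2 => slot 2
Table: [—, 539, 493, 574, 30, —, —, —, —, —, 323, 238, 391, —, —, 646, —]
Lookup 493: h=11, probe 11,12,15,3,10,2 → found at 2.

6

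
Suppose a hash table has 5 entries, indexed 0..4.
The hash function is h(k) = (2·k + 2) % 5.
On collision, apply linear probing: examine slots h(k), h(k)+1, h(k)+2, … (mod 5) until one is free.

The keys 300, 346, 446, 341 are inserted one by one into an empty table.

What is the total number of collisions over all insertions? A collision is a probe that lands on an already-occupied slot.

3

Insert 300: h=2, slot 2 empty → index 2.
Insert 346: h=4, slot 4 empty → index 4.
Insert 446: h=4, slot 4 occupied → index 0.
Insert 341: h=4, slots 4,0 occupied → index 1.
Table: [446, 341, 300, _, 346]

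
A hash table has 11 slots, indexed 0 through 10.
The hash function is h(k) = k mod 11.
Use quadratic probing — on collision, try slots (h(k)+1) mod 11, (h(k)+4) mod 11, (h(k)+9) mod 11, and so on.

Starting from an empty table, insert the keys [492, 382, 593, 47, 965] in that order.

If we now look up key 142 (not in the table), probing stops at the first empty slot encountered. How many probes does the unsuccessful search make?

2

492 hashes to 8; slot 8 is free -> place at 8.
382 hashes to 8; 8 taken -> place at 9.
593 hashes to 10; slot 10 is free -> place at 10.
47 hashes to 3; slot 3 is free -> place at 3.
965 hashes to 8; 8,9 taken -> place at 1.
Table: [., 965, ., 47, ., ., ., ., 492, 382, 593]
Lookup 142: h=10, probe 10,0 → slot 0 empty, not found.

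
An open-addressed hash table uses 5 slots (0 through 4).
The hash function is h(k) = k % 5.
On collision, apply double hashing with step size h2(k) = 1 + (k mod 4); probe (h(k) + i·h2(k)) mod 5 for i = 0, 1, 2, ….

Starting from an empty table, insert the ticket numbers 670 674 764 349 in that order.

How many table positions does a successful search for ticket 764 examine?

3

670: h=0 => slot 0
674: h=4 => slot 4
764: h=4, h2=1, probe 4,0,1 => slot 1
349: h=4, h2=2, probe 4,1,3 => slot 3
Table: [670, 764, ∅, 349, 674]
Lookup 764: h=4, h2=1, probe 4,0,1 → found at 1.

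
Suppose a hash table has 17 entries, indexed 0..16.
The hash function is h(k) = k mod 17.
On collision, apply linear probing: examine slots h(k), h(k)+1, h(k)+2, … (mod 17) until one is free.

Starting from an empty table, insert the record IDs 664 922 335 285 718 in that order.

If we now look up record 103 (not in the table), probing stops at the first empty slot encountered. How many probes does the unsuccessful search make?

Insert 664: h=1, slot 1 empty → index 1.
Insert 922: h=4, slot 4 empty → index 4.
Insert 335: h=12, slot 12 empty → index 12.
Insert 285: h=13, slot 13 empty → index 13.
Insert 718: h=4, slot 4 occupied → index 5.
Table: [∅, 664, ∅, ∅, 922, 718, ∅, ∅, ∅, ∅, ∅, ∅, 335, 285, ∅, ∅, ∅]
Lookup 103: h=1, probe 1,2 → slot 2 empty, not found.

2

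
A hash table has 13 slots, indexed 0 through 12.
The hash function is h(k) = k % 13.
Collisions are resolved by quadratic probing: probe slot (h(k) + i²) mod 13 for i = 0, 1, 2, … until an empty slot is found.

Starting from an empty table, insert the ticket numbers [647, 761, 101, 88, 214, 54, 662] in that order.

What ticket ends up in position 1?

88

647 hashes to 10; slot 10 is free => place at 10.
761 hashes to 7; slot 7 is free => place at 7.
101 hashes to 10; 10 taken => place at 11.
88 hashes to 10; 10,11 taken => place at 1.
214 hashes to 6; slot 6 is free => place at 6.
54 hashes to 2; slot 2 is free => place at 2.
662 hashes to 12; slot 12 is free => place at 12.
Table: [_, 88, 54, _, _, _, 214, 761, _, _, 647, 101, 662]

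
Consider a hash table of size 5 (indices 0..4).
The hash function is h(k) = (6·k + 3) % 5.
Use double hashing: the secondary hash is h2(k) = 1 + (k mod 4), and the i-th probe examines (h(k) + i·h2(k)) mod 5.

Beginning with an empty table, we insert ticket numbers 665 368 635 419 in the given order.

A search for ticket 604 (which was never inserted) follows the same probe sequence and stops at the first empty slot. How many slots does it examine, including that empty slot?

Insert 665: h=3, slot 3 empty -> index 3.
Insert 368: h=1, slot 1 empty -> index 1.
Insert 635: h=3, h2=4, slot 3 occupied -> index 2.
Insert 419: h=2, h2=4, slots 2,1 occupied -> index 0.
Table: [419, 368, 635, 665, -]
Lookup 604: h=2, h2=1, probe 2,3,4 → slot 4 empty, not found.

3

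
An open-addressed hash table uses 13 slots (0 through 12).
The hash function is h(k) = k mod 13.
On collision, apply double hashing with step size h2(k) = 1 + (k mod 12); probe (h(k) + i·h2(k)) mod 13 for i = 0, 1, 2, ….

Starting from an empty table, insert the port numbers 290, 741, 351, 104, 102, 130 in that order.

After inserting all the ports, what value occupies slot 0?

Insert 290: h=4, slot 4 empty → index 4.
Insert 741: h=0, slot 0 empty → index 0.
Insert 351: h=0, h2=4, slots 0,4 occupied → index 8.
Insert 104: h=0, h2=9, slot 0 occupied → index 9.
Insert 102: h=11, slot 11 empty → index 11.
Insert 130: h=0, h2=11, slots 0,11,9 occupied → index 7.
Table: [741, ∅, ∅, ∅, 290, ∅, ∅, 130, 351, 104, ∅, 102, ∅]

741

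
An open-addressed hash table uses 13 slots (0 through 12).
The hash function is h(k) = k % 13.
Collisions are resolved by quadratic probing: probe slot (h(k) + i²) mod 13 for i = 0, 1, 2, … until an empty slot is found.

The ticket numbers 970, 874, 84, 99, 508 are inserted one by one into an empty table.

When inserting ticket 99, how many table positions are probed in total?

970: h=8 => slot 8
874: h=3 => slot 3
84: h=6 => slot 6
99: h=8, probe 8,9 => slot 9
508: h=1 => slot 1
Table: [., 508, ., 874, ., ., 84, ., 970, 99, ., ., .]

2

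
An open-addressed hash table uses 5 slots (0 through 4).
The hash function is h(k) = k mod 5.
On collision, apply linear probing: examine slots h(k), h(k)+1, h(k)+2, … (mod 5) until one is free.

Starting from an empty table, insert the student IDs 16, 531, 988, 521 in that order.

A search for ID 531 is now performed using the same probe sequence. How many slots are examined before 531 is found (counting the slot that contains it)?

2

16 hashes to 1; slot 1 is free -> place at 1.
531 hashes to 1; 1 taken -> place at 2.
988 hashes to 3; slot 3 is free -> place at 3.
521 hashes to 1; 1,2,3 taken -> place at 4.
Table: [-, 16, 531, 988, 521]
Lookup 531: h=1, probe 1,2 → found at 2.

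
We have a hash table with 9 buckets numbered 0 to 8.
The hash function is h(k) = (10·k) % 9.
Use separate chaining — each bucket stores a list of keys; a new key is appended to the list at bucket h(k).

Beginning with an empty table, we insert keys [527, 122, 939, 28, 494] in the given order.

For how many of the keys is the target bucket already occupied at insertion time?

527 -> bucket 5
122 -> bucket 5 (collision)
939 -> bucket 3
28 -> bucket 1
494 -> bucket 8
Final buckets:
0: _
1: 28
2: _
3: 939
4: _
5: 527 -> 122
6: _
7: _
8: 494

1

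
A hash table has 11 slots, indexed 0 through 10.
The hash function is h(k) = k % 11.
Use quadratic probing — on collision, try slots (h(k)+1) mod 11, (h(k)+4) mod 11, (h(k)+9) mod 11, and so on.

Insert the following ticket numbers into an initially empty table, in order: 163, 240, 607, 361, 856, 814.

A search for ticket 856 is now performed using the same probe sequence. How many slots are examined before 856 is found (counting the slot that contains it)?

163: h=9 -> slot 9
240: h=9, probe 9,10 -> slot 10
607: h=2 -> slot 2
361: h=9, probe 9,10,2,7 -> slot 7
856: h=9, probe 9,10,2,7,3 -> slot 3
814: h=0 -> slot 0
Table: [814, —, 607, 856, —, —, —, 361, —, 163, 240]
Lookup 856: h=9, probe 9,10,2,7,3 → found at 3.

5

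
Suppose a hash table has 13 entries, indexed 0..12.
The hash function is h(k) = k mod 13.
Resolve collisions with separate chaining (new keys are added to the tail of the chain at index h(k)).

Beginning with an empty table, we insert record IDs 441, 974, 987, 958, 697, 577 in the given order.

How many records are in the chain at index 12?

441 -> bucket 12
974 -> bucket 12 (collision)
987 -> bucket 12 (collision)
958 -> bucket 9
697 -> bucket 8
577 -> bucket 5
Final buckets:
0: -
1: -
2: -
3: -
4: -
5: 577
6: -
7: -
8: 697
9: 958
10: -
11: -
12: 441 -> 974 -> 987

3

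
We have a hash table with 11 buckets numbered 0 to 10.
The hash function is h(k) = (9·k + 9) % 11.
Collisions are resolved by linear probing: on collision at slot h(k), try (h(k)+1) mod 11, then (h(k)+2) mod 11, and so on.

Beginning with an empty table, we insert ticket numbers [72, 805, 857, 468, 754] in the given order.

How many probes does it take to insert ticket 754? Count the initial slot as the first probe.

72: h=8 -> slot 8
805: h=5 -> slot 5
857: h=0 -> slot 0
468: h=8, probe 8,9 -> slot 9
754: h=8, probe 8,9,10 -> slot 10
Table: [857, ∅, ∅, ∅, ∅, 805, ∅, ∅, 72, 468, 754]

3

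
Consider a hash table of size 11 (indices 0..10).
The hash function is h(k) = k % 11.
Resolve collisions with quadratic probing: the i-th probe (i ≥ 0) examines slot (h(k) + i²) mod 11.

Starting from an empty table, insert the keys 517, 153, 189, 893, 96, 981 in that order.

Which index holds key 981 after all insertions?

517 hashes to 0; slot 0 is free → place at 0.
153 hashes to 10; slot 10 is free → place at 10.
189 hashes to 2; slot 2 is free → place at 2.
893 hashes to 2; 2 taken → place at 3.
96 hashes to 8; slot 8 is free → place at 8.
981 hashes to 2; 2,3 taken → place at 6.
Table: [517, -, 189, 893, -, -, 981, -, 96, -, 153]

6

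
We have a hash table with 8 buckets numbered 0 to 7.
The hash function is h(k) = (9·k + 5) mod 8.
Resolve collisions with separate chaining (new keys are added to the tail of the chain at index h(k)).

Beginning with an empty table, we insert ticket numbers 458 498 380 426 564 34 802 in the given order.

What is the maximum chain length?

5

458 -> bucket 7
498 -> bucket 7 (collision)
380 -> bucket 1
426 -> bucket 7 (collision)
564 -> bucket 1 (collision)
34 -> bucket 7 (collision)
802 -> bucket 7 (collision)
Final buckets:
0: .
1: 380 -> 564
2: .
3: .
4: .
5: .
6: .
7: 458 -> 498 -> 426 -> 34 -> 802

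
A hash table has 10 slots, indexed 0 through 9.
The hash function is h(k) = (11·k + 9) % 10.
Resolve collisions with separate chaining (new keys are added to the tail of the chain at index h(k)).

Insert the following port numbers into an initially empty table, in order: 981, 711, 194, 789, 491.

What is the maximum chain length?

3

Insert 981: h=0, bucket 0 empty → new chain.
Insert 711: h=0, bucket 0 nonempty → append to chain.
Insert 194: h=3, bucket 3 empty → new chain.
Insert 789: h=8, bucket 8 empty → new chain.
Insert 491: h=0, bucket 0 nonempty → append to chain.
Final buckets:
0: 981 -> 711 -> 491
1: ∅
2: ∅
3: 194
4: ∅
5: ∅
6: ∅
7: ∅
8: 789
9: ∅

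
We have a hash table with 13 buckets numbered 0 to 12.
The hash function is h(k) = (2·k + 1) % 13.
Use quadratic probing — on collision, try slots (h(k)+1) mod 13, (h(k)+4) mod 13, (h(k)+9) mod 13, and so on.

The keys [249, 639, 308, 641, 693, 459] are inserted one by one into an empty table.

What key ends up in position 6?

249: h=5 => slot 5
639: h=5, probe 5,6 => slot 6
308: h=6, probe 6,7 => slot 7
641: h=9 => slot 9
693: h=9, probe 9,10 => slot 10
459: h=9, probe 9,10,0 => slot 0
Table: [459, _, _, _, _, 249, 639, 308, _, 641, 693, _, _]

639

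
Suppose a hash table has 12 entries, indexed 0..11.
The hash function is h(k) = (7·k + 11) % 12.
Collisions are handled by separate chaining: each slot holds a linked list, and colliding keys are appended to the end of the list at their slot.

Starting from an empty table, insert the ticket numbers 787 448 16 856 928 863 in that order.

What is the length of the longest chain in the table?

4

Insert 787: h=0, bucket 0 empty → new chain.
Insert 448: h=3, bucket 3 empty → new chain.
Insert 16: h=3, bucket 3 nonempty → append to chain.
Insert 856: h=3, bucket 3 nonempty → append to chain.
Insert 928: h=3, bucket 3 nonempty → append to chain.
Insert 863: h=4, bucket 4 empty → new chain.
Final buckets:
0: 787
1: -
2: -
3: 448 -> 16 -> 856 -> 928
4: 863
5: -
6: -
7: -
8: -
9: -
10: -
11: -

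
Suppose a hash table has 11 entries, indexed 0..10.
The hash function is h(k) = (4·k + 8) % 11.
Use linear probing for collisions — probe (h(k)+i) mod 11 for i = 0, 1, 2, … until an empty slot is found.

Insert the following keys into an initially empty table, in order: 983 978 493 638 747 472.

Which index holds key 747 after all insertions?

5

983: h=2 -> slot 2
978: h=4 -> slot 4
493: h=0 -> slot 0
638: h=8 -> slot 8
747: h=4, probe 4,5 -> slot 5
472: h=4, probe 4,5,6 -> slot 6
Table: [493, _, 983, _, 978, 747, 472, _, 638, _, _]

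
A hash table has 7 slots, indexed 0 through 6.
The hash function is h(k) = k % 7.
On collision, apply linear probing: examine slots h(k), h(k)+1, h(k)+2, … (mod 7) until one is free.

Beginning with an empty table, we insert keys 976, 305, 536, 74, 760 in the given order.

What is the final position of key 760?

Insert 976: h=3, slot 3 empty => index 3.
Insert 305: h=4, slot 4 empty => index 4.
Insert 536: h=4, slot 4 occupied => index 5.
Insert 74: h=4, slots 4,5 occupied => index 6.
Insert 760: h=4, slots 4,5,6 occupied => index 0.
Table: [760, _, _, 976, 305, 536, 74]

0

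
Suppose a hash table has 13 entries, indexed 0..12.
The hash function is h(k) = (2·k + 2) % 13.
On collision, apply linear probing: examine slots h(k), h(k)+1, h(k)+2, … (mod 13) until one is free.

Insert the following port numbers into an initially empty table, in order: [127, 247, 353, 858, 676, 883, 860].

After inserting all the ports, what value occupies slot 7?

860

127 hashes to 9; slot 9 is free → place at 9.
247 hashes to 2; slot 2 is free → place at 2.
353 hashes to 6; slot 6 is free → place at 6.
858 hashes to 2; 2 taken → place at 3.
676 hashes to 2; 2,3 taken → place at 4.
883 hashes to 0; slot 0 is free → place at 0.
860 hashes to 6; 6 taken → place at 7.
Table: [883, -, 247, 858, 676, -, 353, 860, -, 127, -, -, -]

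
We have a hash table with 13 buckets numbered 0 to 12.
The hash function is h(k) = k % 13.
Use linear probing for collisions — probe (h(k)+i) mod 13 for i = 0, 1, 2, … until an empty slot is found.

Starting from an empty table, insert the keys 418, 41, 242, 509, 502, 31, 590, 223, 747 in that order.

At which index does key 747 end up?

418: h=2 -> slot 2
41: h=2, probe 2,3 -> slot 3
242: h=8 -> slot 8
509: h=2, probe 2,3,4 -> slot 4
502: h=8, probe 8,9 -> slot 9
31: h=5 -> slot 5
590: h=5, probe 5,6 -> slot 6
223: h=2, probe 2,3,4,5,6,7 -> slot 7
747: h=6, probe 6,7,8,9,10 -> slot 10
Table: [., ., 418, 41, 509, 31, 590, 223, 242, 502, 747, ., .]

10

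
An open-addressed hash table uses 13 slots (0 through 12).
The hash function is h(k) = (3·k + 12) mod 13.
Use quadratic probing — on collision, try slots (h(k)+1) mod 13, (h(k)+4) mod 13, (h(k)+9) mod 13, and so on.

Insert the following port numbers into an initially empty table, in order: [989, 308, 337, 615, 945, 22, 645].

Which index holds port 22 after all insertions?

989 hashes to 2; slot 2 is free -> place at 2.
308 hashes to 0; slot 0 is free -> place at 0.
337 hashes to 9; slot 9 is free -> place at 9.
615 hashes to 11; slot 11 is free -> place at 11.
945 hashes to 0; 0 taken -> place at 1.
22 hashes to 0; 0,1 taken -> place at 4.
645 hashes to 10; slot 10 is free -> place at 10.
Table: [308, 945, 989, ., 22, ., ., ., ., 337, 645, 615, .]

4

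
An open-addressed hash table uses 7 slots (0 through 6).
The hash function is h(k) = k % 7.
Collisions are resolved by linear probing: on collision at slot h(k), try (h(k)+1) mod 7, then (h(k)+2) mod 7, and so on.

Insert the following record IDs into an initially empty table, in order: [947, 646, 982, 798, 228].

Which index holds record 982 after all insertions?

4

947 hashes to 2; slot 2 is free → place at 2.
646 hashes to 2; 2 taken → place at 3.
982 hashes to 2; 2,3 taken → place at 4.
798 hashes to 0; slot 0 is free → place at 0.
228 hashes to 4; 4 taken → place at 5.
Table: [798, -, 947, 646, 982, 228, -]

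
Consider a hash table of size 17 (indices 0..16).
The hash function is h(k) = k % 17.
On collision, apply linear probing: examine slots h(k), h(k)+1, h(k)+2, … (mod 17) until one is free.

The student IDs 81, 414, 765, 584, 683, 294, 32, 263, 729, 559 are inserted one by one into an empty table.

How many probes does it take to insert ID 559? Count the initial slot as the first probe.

4

Insert 81: h=13, slot 13 empty => index 13.
Insert 414: h=6, slot 6 empty => index 6.
Insert 765: h=0, slot 0 empty => index 0.
Insert 584: h=6, slot 6 occupied => index 7.
Insert 683: h=3, slot 3 empty => index 3.
Insert 294: h=5, slot 5 empty => index 5.
Insert 32: h=15, slot 15 empty => index 15.
Insert 263: h=8, slot 8 empty => index 8.
Insert 729: h=15, slot 15 occupied => index 16.
Insert 559: h=15, slots 15,16,0 occupied => index 1.
Table: [765, 559, ∅, 683, ∅, 294, 414, 584, 263, ∅, ∅, ∅, ∅, 81, ∅, 32, 729]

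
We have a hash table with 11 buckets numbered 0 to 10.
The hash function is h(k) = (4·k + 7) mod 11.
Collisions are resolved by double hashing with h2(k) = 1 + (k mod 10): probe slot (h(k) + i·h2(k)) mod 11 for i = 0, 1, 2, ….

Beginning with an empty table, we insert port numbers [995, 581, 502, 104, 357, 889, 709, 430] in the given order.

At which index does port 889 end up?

Insert 995: h=5, slot 5 empty -> index 5.
Insert 581: h=10, slot 10 empty -> index 10.
Insert 502: h=2, slot 2 empty -> index 2.
Insert 104: h=5, h2=5, slots 5,10 occupied -> index 4.
Insert 357: h=5, h2=8, slots 5,2,10 occupied -> index 7.
Insert 889: h=10, h2=10, slot 10 occupied -> index 9.
Insert 709: h=5, h2=10, slots 5,4 occupied -> index 3.
Insert 430: h=0, slot 0 empty -> index 0.
Table: [430, ∅, 502, 709, 104, 995, ∅, 357, ∅, 889, 581]

9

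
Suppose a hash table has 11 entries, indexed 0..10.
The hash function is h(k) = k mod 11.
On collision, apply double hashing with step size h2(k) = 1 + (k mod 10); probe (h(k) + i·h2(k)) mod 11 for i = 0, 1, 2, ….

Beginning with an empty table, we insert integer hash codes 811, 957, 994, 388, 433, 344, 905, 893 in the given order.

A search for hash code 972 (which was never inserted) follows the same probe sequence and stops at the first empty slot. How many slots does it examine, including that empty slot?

2

811: h=8 -> slot 8
957: h=0 -> slot 0
994: h=4 -> slot 4
388: h=3 -> slot 3
433: h=4, h2=4, probe 4,8,1 -> slot 1
344: h=3, h2=5, probe 3,8,2 -> slot 2
905: h=3, h2=6, probe 3,9 -> slot 9
893: h=2, h2=4, probe 2,6 -> slot 6
Table: [957, 433, 344, 388, 994, ∅, 893, ∅, 811, 905, ∅]
Lookup 972: h=4, h2=3, probe 4,7 → slot 7 empty, not found.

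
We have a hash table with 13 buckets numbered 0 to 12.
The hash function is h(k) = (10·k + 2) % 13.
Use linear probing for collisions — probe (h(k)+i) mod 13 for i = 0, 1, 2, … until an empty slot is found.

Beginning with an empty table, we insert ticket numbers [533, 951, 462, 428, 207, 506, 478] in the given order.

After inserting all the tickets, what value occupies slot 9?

951

533 hashes to 2; slot 2 is free -> place at 2.
951 hashes to 9; slot 9 is free -> place at 9.
462 hashes to 7; slot 7 is free -> place at 7.
428 hashes to 5; slot 5 is free -> place at 5.
207 hashes to 5; 5 taken -> place at 6.
506 hashes to 5; 5,6,7 taken -> place at 8.
478 hashes to 11; slot 11 is free -> place at 11.
Table: [-, -, 533, -, -, 428, 207, 462, 506, 951, -, 478, -]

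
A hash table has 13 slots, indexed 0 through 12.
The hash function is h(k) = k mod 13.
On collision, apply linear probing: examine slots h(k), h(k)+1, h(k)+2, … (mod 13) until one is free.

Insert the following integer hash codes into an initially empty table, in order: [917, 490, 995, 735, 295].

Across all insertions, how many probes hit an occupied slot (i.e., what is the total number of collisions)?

6

Insert 917: h=7, slot 7 empty -> index 7.
Insert 490: h=9, slot 9 empty -> index 9.
Insert 995: h=7, slot 7 occupied -> index 8.
Insert 735: h=7, slots 7,8,9 occupied -> index 10.
Insert 295: h=9, slots 9,10 occupied -> index 11.
Table: [., ., ., ., ., ., ., 917, 995, 490, 735, 295, .]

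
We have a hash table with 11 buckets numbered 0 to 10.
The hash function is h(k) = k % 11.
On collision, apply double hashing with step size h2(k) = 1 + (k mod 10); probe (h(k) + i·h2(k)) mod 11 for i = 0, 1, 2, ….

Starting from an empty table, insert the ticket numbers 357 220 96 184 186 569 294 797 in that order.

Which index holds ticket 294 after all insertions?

1

357 hashes to 5; slot 5 is free -> place at 5.
220 hashes to 0; slot 0 is free -> place at 0.
96 hashes to 8; slot 8 is free -> place at 8.
184 hashes to 8, h2=5; 8 taken -> place at 2.
186 hashes to 10; slot 10 is free -> place at 10.
569 hashes to 8, h2=10; 8 taken -> place at 7.
294 hashes to 8, h2=5; 8,2,7 taken -> place at 1.
797 hashes to 5, h2=8; 5,2,10,7 taken -> place at 4.
Table: [220, 294, 184, -, 797, 357, -, 569, 96, -, 186]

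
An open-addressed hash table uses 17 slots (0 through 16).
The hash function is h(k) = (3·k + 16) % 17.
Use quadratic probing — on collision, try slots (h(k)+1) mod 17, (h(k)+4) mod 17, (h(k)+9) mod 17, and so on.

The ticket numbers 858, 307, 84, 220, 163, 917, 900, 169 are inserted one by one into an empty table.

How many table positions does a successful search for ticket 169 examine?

858: h=6 → slot 6
307: h=2 → slot 2
84: h=13 → slot 13
220: h=13, probe 13,14 → slot 14
163: h=12 → slot 12
917: h=13, probe 13,14,0 → slot 0
900: h=13, probe 13,14,0,5 → slot 5
169: h=13, probe 13,14,0,5,12,4 → slot 4
Table: [917, —, 307, —, 169, 900, 858, —, —, —, —, —, 163, 84, 220, —, —]
Lookup 169: h=13, probe 13,14,0,5,12,4 → found at 4.

6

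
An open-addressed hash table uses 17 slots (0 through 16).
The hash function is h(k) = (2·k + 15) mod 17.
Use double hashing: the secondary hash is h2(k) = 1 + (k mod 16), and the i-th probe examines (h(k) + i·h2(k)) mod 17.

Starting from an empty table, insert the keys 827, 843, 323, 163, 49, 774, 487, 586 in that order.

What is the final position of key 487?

827: h=3 -> slot 3
843: h=1 -> slot 1
323: h=15 -> slot 15
163: h=1, h2=4, probe 1,5 -> slot 5
49: h=11 -> slot 11
774: h=16 -> slot 16
487: h=3, h2=8, probe 3,11,2 -> slot 2
586: h=14 -> slot 14
Table: [_, 843, 487, 827, _, 163, _, _, _, _, _, 49, _, _, 586, 323, 774]

2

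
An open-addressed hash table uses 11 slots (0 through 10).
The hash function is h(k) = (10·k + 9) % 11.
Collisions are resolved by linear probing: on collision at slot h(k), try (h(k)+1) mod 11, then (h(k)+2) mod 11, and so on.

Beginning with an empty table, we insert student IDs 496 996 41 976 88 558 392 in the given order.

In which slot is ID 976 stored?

Insert 496: h=8, slot 8 empty => index 8.
Insert 996: h=3, slot 3 empty => index 3.
Insert 41: h=1, slot 1 empty => index 1.
Insert 976: h=1, slot 1 occupied => index 2.
Insert 88: h=9, slot 9 empty => index 9.
Insert 558: h=1, slots 1,2,3 occupied => index 4.
Insert 392: h=2, slots 2,3,4 occupied => index 5.
Table: [-, 41, 976, 996, 558, 392, -, -, 496, 88, -]

2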